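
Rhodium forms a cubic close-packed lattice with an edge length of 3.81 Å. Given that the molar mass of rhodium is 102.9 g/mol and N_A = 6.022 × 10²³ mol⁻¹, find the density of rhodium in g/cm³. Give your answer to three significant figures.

An FCC unit cell contains Z = 4 atoms.
Cell volume: a³ = (3.81 Å)³ = (3.810 × 10^-8 cm)³ = 5.531 × 10^-23 cm³.
ρ = Z·M/(N_A·a³) = 4 × 102.9 / (6.022 × 10²³ × 5.531 × 10^-23) = 12.36 g/cm³.

12.4 g/cm³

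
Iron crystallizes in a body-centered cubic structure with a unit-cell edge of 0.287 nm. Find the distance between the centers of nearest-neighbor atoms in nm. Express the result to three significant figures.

In a BCC structure, atoms touch along the body diagonal, so √3·a = 4r; the nearest-neighbor distance equals 2r = 0.8660·a.
d = 0.8660 × 0.287 = 0.249 nm.

0.249 nm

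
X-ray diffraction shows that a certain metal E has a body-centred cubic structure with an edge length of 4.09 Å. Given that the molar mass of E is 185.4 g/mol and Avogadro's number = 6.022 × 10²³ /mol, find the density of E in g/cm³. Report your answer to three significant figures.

A BCC unit cell contains Z = 2 atoms.
Cell volume: a³ = (4.09 Å)³ = (4.090 × 10^-8 cm)³ = 6.842 × 10^-23 cm³.
ρ = Z·M/(N_A·a³) = 2 × 185.4 / (6.022 × 10²³ × 6.842 × 10^-23) = 9.000 g/cm³.

9.00 g/cm³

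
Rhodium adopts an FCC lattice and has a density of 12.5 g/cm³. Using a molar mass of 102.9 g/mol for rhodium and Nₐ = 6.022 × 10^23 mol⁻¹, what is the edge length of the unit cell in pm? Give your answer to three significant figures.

With Z = 4 atoms per FCC cell, a³ = Z·M/(N_A·ρ) = 4 × 102.9 / (6.022 × 10²³ × 12.50 g/cm³) = 5.468 × 10^-23 cm³.
a = (5.468 × 10^-23)^(1/3) = 3.796 × 10^-8 cm = 380 pm.

380 pm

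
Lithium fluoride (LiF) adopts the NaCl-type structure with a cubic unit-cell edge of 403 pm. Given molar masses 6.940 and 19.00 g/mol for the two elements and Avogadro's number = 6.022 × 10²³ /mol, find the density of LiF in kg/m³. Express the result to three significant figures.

The NaCl-type structure contains Z = 4 formula units per cell; M(LiF) = 6.940 + 19.00 = 25.94 g/mol.
a³ = (4.030 × 10^-8 cm)³ = 6.545 × 10^-23 cm³.
ρ = 4 × 25.94 / (6.022 × 10²³ × 6.545 × 10^-23) = 2.633 g/cm³ = 2630 kg/m³.

2630 kg/m³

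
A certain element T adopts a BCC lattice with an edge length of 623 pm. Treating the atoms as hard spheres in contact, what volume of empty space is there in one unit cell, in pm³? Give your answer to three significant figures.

In a BCC lattice atoms touch along the body diagonal, so √3·a = 4r, so r = 0.4330a = 269.8 pm.
V_cell = a³ = 2.418 × 10^8 pm³; V_atoms = 2 × (4/3)πr³ = 1.645 × 10^8 pm³.
Empty space = 2.418 × 10^8 − 1.645 × 10^8 = 7.73 × 10^7 pm³.

7.73 × 10^7 pm³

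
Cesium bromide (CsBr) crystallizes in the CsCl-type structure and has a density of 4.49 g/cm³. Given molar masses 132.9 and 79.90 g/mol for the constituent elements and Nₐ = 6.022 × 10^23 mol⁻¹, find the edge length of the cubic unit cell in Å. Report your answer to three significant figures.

4.29 Å

M(CsBr) = 212.8 g/mol; Z = 1 formula unit per cell.
a³ = Z·M/(N_A·ρ) = 1 × 212.8 / (6.022 × 10²³ × 4.49) = 7.870 × 10^-23 cm³, so a = 4.285 × 10^-8 cm = 4.29 Å.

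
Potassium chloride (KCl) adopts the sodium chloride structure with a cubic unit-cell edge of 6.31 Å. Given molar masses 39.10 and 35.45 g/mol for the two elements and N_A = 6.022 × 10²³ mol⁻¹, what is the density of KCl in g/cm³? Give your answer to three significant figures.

1.97 g/cm³

The sodium chloride structure contains Z = 4 formula units per cell; M(KCl) = 39.10 + 35.45 = 74.55 g/mol.
a³ = (6.310 × 10^-8 cm)³ = 2.512 × 10^-22 cm³.
ρ = 4 × 74.55 / (6.022 × 10²³ × 2.512 × 10^-22) = 1.971 g/cm³.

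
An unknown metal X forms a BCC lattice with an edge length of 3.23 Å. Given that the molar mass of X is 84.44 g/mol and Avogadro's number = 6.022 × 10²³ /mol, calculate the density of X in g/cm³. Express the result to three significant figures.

8.32 g/cm³

A BCC unit cell contains Z = 2 atoms.
Cell volume: a³ = (3.23 Å)³ = (3.230 × 10^-8 cm)³ = 3.370 × 10^-23 cm³.
ρ = Z·M/(N_A·a³) = 2 × 84.44 / (6.022 × 10²³ × 3.370 × 10^-23) = 8.322 g/cm³.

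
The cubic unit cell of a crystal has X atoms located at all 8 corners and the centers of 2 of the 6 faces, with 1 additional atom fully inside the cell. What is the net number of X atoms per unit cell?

3

Corner atoms are shared by 8 cells (1/8 each), face atoms by 2 (1/2 each), interior atoms are unshared.
Net atoms = 8 × 1/8 + 2 × 1/2 + 1 = 1 + 1 + 1 = 3.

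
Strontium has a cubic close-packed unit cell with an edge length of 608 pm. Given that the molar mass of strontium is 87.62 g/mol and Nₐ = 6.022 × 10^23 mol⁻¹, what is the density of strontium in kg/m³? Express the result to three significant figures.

An FCC unit cell contains Z = 4 atoms.
Cell volume: a³ = (608 pm)³ = (6.080 × 10^-8 cm)³ = 2.248 × 10^-22 cm³.
ρ = Z·M/(N_A·a³) = 4 × 87.62 / (6.022 × 10²³ × 2.248 × 10^-22) = 2.589 g/cm³ = 2590 kg/m³.

2590 kg/m³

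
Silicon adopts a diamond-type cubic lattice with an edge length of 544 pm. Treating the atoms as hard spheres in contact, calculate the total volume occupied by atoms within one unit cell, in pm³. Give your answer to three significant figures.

In a diamond cubic lattice nearest neighbors lie along the body diagonal with √3·a = 8r, so r = 0.2165a = 117.8 pm.
V_atoms = Z × (4/3)πr³ = 8 × (4/3)π × (117.8)³ = 5.48 × 10^7 pm³.

5.48 × 10^7 pm³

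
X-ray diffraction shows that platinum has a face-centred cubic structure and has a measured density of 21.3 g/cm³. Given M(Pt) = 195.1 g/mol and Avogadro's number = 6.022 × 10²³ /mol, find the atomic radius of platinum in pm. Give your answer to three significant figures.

For an FCC cell (Z = 4), a³ = Z·M/(N_A·ρ) = 4 × 195.1 / (6.022 × 10²³ × 21.30) = 6.084 × 10^-23 cm³, so a = 3.933 × 10^-8 cm = 393.3 pm.
Atoms touch along the face diagonal, so √2·a = 4r, so r = 0.3536 × a = 139 pm.

139 pm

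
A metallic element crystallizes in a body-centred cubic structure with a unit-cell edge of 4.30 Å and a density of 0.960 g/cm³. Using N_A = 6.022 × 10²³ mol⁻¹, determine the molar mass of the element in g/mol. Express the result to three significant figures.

23.0 g/mol

A BCC cell has Z = 2 atoms; a = 4.300 × 10^-8 cm.
M = ρ·N_A·a³/Z = 0.960 × 6.022 × 10²³ × 7.951 × 10^-23 / 2 = 23.0 g/mol.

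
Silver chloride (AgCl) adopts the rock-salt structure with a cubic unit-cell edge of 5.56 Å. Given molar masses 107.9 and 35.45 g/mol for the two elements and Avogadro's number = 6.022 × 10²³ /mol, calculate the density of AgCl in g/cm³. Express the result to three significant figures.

The rock-salt structure contains Z = 4 formula units per cell; M(AgCl) = 107.9 + 35.45 = 143.35 g/mol.
a³ = (5.560 × 10^-8 cm)³ = 1.719 × 10^-22 cm³.
ρ = 4 × 143.35 / (6.022 × 10²³ × 1.719 × 10^-22) = 5.540 g/cm³.

5.54 g/cm³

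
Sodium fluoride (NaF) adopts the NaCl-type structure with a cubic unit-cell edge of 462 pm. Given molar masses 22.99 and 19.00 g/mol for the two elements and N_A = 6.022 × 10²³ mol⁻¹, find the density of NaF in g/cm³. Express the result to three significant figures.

The NaCl-type structure contains Z = 4 formula units per cell; M(NaF) = 22.99 + 19.00 = 41.99 g/mol.
a³ = (4.620 × 10^-8 cm)³ = 9.861 × 10^-23 cm³.
ρ = 4 × 41.99 / (6.022 × 10²³ × 9.861 × 10^-23) = 2.828 g/cm³.

2.83 g/cm³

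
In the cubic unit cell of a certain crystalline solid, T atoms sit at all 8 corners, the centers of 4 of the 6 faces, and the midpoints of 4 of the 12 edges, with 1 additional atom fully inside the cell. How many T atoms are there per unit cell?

5

Corner atoms are shared by 8 cells (1/8 each), face atoms by 2 (1/2 each), edge atoms by 4 (1/4 each), interior atoms are unshared.
Net atoms = 8 × 1/8 + 4 × 1/2 + 4 × 1/4 + 1 = 1 + 2 + 1 + 1 = 5.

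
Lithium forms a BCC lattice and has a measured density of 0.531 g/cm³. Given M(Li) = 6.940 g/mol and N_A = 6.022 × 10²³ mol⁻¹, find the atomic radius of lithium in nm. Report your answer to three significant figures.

For a BCC cell (Z = 2), a³ = Z·M/(N_A·ρ) = 2 × 6.940 / (6.022 × 10²³ × 0.5310) = 4.341 × 10^-23 cm³, so a = 3.514 × 10^-8 cm = 0.3514 nm.
Atoms touch along the body diagonal, so √3·a = 4r, so r = 0.4330 × a = 0.152 nm.

0.152 nm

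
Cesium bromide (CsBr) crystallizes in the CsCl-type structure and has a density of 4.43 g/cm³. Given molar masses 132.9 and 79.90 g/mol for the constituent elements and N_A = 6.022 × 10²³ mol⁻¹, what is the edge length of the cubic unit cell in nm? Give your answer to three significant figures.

M(CsBr) = 212.8 g/mol; Z = 1 formula unit per cell.
a³ = Z·M/(N_A·ρ) = 1 × 212.8 / (6.022 × 10²³ × 4.43) = 7.977 × 10^-23 cm³, so a = 4.305 × 10^-8 cm = 0.430 nm.

0.430 nm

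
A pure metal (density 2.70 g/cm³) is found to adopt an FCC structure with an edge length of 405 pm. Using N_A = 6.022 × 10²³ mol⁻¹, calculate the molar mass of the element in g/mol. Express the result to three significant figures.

An FCC cell has Z = 4 atoms; a = 4.050 × 10^-8 cm.
M = ρ·N_A·a³/Z = 2.70 × 6.022 × 10²³ × 6.643 × 10^-23 / 4 = 27.0 g/mol.

27.0 g/mol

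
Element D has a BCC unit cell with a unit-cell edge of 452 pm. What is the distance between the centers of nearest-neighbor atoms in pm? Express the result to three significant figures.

391 pm

In a BCC structure, atoms touch along the body diagonal, so √3·a = 4r; the nearest-neighbor distance equals 2r = 0.8660·a.
d = 0.8660 × 452 = 391 pm.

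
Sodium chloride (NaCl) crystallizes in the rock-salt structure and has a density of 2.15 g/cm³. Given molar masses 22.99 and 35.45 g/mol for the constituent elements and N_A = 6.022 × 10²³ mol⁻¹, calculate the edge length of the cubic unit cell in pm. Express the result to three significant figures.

M(NaCl) = 58.44 g/mol; Z = 4 formula units per cell.
a³ = Z·M/(N_A·ρ) = 4 × 58.44 / (6.022 × 10²³ × 2.15) = 1.805 × 10^-22 cm³, so a = 5.652 × 10^-8 cm = 565 pm.

565 pm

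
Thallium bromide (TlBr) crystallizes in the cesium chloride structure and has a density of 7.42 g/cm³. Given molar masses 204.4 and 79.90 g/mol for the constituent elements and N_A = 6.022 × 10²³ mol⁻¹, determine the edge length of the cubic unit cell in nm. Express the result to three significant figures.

0.399 nm

M(TlBr) = 284.3 g/mol; Z = 1 formula unit per cell.
a³ = Z·M/(N_A·ρ) = 1 × 284.3 / (6.022 × 10²³ × 7.42) = 6.363 × 10^-23 cm³, so a = 3.992 × 10^-8 cm = 0.399 nm.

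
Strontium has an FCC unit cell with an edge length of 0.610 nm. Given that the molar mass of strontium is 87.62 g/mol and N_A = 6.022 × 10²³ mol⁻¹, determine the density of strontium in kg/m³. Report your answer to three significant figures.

2560 kg/m³

An FCC unit cell contains Z = 4 atoms.
Cell volume: a³ = (0.610 nm)³ = (6.100 × 10^-8 cm)³ = 2.270 × 10^-22 cm³.
ρ = Z·M/(N_A·a³) = 4 × 87.62 / (6.022 × 10²³ × 2.270 × 10^-22) = 2.564 g/cm³ = 2560 kg/m³.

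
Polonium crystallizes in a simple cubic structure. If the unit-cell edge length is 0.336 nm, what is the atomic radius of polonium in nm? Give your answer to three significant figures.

0.168 nm

In a simple cubic lattice, atoms touch along the cell edge, so a = 2r.
r = a/2 = 0.336/2 = 0.168 nm.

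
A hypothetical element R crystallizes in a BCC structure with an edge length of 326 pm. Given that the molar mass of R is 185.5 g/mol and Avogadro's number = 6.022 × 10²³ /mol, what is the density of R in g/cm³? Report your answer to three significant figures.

17.8 g/cm³

A BCC unit cell contains Z = 2 atoms.
Cell volume: a³ = (326 pm)³ = (3.260 × 10^-8 cm)³ = 3.465 × 10^-23 cm³.
ρ = Z·M/(N_A·a³) = 2 × 185.5 / (6.022 × 10²³ × 3.465 × 10^-23) = 17.78 g/cm³.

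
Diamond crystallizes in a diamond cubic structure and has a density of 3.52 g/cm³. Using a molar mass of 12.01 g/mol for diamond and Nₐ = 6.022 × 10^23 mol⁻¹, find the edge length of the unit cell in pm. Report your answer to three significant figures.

357 pm

With Z = 8 atoms per diamond cubic cell, a³ = Z·M/(N_A·ρ) = 8 × 12.01 / (6.022 × 10²³ × 3.520 g/cm³) = 4.533 × 10^-23 cm³.
a = (4.533 × 10^-23)^(1/3) = 3.565 × 10^-8 cm = 357 pm.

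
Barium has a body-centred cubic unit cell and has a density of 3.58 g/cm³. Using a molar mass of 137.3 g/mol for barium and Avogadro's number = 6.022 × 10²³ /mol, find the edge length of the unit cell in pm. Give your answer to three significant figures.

With Z = 2 atoms per BCC cell, a³ = Z·M/(N_A·ρ) = 2 × 137.3 / (6.022 × 10²³ × 3.580 g/cm³) = 1.274 × 10^-22 cm³.
a = (1.274 × 10^-22)^(1/3) = 5.031 × 10^-8 cm = 503 pm.

503 pm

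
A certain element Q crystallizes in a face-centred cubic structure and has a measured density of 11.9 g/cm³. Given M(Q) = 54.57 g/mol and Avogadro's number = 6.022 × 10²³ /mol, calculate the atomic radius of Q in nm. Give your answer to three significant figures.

0.110 nm

For an FCC cell (Z = 4), a³ = Z·M/(N_A·ρ) = 4 × 54.57 / (6.022 × 10²³ × 11.90) = 3.046 × 10^-23 cm³, so a = 3.123 × 10^-8 cm = 0.3123 nm.
Atoms touch along the face diagonal, so √2·a = 4r, so r = 0.3536 × a = 0.110 nm.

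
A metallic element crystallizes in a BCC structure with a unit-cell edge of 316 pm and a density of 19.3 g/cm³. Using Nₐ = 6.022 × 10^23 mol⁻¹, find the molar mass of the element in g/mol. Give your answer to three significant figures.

183 g/mol

A BCC cell has Z = 2 atoms; a = 3.160 × 10^-8 cm.
M = ρ·N_A·a³/Z = 19.3 × 6.022 × 10²³ × 3.155 × 10^-23 / 2 = 183 g/mol.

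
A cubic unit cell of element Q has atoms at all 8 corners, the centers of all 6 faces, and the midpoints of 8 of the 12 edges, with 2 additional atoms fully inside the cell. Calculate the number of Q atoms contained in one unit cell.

Corner atoms are shared by 8 cells (1/8 each), face atoms by 2 (1/2 each), edge atoms by 4 (1/4 each), interior atoms are unshared.
Net atoms = 8 × 1/8 + 6 × 1/2 + 8 × 1/4 + 2 = 1 + 3 + 2 + 2 = 8.

8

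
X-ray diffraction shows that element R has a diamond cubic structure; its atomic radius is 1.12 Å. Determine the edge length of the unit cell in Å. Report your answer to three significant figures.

In a diamond cubic lattice, nearest neighbors lie along the body diagonal with √3·a = 8r.
a = 8r/√3 = 8 × 1.12 / 1.7321 = 5.17 Å.

5.17 Å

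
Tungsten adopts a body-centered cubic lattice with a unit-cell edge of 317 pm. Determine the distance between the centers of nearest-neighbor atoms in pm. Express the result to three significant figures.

In a BCC structure, atoms touch along the body diagonal, so √3·a = 4r; the nearest-neighbor distance equals 2r = 0.8660·a.
d = 0.8660 × 317 = 275 pm.

275 pm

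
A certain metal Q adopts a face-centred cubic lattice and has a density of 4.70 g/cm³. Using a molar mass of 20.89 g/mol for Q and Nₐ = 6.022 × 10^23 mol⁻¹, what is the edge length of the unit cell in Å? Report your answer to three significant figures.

3.09 Å

With Z = 4 atoms per FCC cell, a³ = Z·M/(N_A·ρ) = 4 × 20.89 / (6.022 × 10²³ × 4.700 g/cm³) = 2.952 × 10^-23 cm³.
a = (2.952 × 10^-23)^(1/3) = 3.091 × 10^-8 cm = 3.09 Å.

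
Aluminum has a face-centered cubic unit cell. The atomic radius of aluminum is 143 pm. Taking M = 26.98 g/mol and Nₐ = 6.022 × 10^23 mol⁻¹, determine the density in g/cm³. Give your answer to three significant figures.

2.71 g/cm³

In an FCC lattice, atoms touch along the face diagonal, so √2·a = 4r, giving a = 404.5 pm = 4.045 × 10^-8 cm.
With Z = 4, ρ = Z·M/(N_A·a³) = 4 × 26.98 / (6.022 × 10²³ × 6.617 × 10^-23) = 2.708 g/cm³.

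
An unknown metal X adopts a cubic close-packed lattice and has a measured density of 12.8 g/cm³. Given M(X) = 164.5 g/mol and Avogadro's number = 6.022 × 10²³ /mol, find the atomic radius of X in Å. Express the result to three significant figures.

1.56 Å

For an FCC cell (Z = 4), a³ = Z·M/(N_A·ρ) = 4 × 164.5 / (6.022 × 10²³ × 12.80) = 8.536 × 10^-23 cm³, so a = 4.403 × 10^-8 cm = 4.403 Å.
Atoms touch along the face diagonal, so √2·a = 4r, so r = 0.3536 × a = 1.56 Å.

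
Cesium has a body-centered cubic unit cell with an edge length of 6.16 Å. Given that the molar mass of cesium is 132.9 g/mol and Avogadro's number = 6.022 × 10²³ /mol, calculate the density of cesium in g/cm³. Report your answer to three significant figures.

1.89 g/cm³

A BCC unit cell contains Z = 2 atoms.
Cell volume: a³ = (6.16 Å)³ = (6.160 × 10^-8 cm)³ = 2.337 × 10^-22 cm³.
ρ = Z·M/(N_A·a³) = 2 × 132.9 / (6.022 × 10²³ × 2.337 × 10^-22) = 1.888 g/cm³.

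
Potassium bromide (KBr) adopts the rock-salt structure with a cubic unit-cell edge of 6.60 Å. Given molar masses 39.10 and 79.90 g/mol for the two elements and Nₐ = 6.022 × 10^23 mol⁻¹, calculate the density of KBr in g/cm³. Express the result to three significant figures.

The rock-salt structure contains Z = 4 formula units per cell; M(KBr) = 39.10 + 79.90 = 119.0 g/mol.
a³ = (6.600 × 10^-8 cm)³ = 2.875 × 10^-22 cm³.
ρ = 4 × 119.0 / (6.022 × 10²³ × 2.875 × 10^-22) = 2.749 g/cm³.

2.75 g/cm³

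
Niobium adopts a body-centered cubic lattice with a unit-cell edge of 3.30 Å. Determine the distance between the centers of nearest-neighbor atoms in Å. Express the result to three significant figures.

2.86 Å

In a BCC structure, atoms touch along the body diagonal, so √3·a = 4r; the nearest-neighbor distance equals 2r = 0.8660·a.
d = 0.8660 × 3.30 = 2.86 Å.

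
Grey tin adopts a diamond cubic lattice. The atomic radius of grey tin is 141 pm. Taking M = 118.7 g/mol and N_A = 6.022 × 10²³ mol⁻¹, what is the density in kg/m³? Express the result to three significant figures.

5710 kg/m³

In a diamond cubic lattice, nearest neighbors lie along the body diagonal with √3·a = 8r, giving a = 651.3 pm = 6.513 × 10^-8 cm.
With Z = 8, ρ = Z·M/(N_A·a³) = 8 × 118.7 / (6.022 × 10²³ × 2.762 × 10^-22) = 5.709 g/cm³ = 5710 kg/m³.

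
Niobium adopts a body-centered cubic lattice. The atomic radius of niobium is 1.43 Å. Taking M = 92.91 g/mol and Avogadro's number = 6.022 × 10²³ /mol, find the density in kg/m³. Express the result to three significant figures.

8570 kg/m³

In a BCC lattice, atoms touch along the body diagonal, so √3·a = 4r, giving a = 3.302 Å = 3.302 × 10^-8 cm.
With Z = 2, ρ = Z·M/(N_A·a³) = 2 × 92.91 / (6.022 × 10²³ × 3.602 × 10^-23) = 8.567 g/cm³ = 8570 kg/m³.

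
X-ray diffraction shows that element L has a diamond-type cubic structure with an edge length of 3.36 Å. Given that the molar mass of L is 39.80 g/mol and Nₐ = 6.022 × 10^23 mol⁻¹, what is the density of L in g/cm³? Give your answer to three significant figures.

A diamond cubic unit cell contains Z = 8 atoms.
Cell volume: a³ = (3.36 Å)³ = (3.360 × 10^-8 cm)³ = 3.793 × 10^-23 cm³.
ρ = Z·M/(N_A·a³) = 8 × 39.80 / (6.022 × 10²³ × 3.793 × 10^-23) = 13.94 g/cm³.

13.9 g/cm³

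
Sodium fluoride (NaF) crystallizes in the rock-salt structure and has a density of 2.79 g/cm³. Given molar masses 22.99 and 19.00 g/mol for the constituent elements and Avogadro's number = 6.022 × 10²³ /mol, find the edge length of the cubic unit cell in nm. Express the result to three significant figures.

0.464 nm

M(NaF) = 41.99 g/mol; Z = 4 formula units per cell.
a³ = Z·M/(N_A·ρ) = 4 × 41.99 / (6.022 × 10²³ × 2.79) = 9.997 × 10^-23 cm³, so a = 4.641 × 10^-8 cm = 0.464 nm.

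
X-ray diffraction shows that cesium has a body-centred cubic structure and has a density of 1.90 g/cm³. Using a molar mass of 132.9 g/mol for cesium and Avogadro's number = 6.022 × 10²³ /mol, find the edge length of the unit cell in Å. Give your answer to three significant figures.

With Z = 2 atoms per BCC cell, a³ = Z·M/(N_A·ρ) = 2 × 132.9 / (6.022 × 10²³ × 1.900 g/cm³) = 2.323 × 10^-22 cm³.
a = (2.323 × 10^-22)^(1/3) = 6.147 × 10^-8 cm = 6.15 Å.

6.15 Å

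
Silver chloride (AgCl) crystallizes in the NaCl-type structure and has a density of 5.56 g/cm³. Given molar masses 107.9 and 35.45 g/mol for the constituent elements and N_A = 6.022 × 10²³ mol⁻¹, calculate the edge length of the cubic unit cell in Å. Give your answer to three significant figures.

5.55 Å

M(AgCl) = 143.35 g/mol; Z = 4 formula units per cell.
a³ = Z·M/(N_A·ρ) = 4 × 143.35 / (6.022 × 10²³ × 5.56) = 1.713 × 10^-22 cm³, so a = 5.553 × 10^-8 cm = 5.55 Å.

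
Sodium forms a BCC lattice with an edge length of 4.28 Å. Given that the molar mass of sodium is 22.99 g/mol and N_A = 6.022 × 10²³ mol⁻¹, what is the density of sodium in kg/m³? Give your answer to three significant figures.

A BCC unit cell contains Z = 2 atoms.
Cell volume: a³ = (4.28 Å)³ = (4.280 × 10^-8 cm)³ = 7.840 × 10^-23 cm³.
ρ = Z·M/(N_A·a³) = 2 × 22.99 / (6.022 × 10²³ × 7.840 × 10^-23) = 0.9739 g/cm³ = 974 kg/m³.

974 kg/m³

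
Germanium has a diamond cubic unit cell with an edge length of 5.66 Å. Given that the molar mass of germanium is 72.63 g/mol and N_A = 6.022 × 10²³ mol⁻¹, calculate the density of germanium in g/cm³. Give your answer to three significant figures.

A diamond cubic unit cell contains Z = 8 atoms.
Cell volume: a³ = (5.66 Å)³ = (5.660 × 10^-8 cm)³ = 1.813 × 10^-22 cm³.
ρ = Z·M/(N_A·a³) = 8 × 72.63 / (6.022 × 10²³ × 1.813 × 10^-22) = 5.321 g/cm³.

5.32 g/cm³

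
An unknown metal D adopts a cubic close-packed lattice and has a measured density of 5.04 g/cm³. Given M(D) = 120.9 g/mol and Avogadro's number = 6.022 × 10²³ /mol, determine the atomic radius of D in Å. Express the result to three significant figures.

For an FCC cell (Z = 4), a³ = Z·M/(N_A·ρ) = 4 × 120.9 / (6.022 × 10²³ × 5.040) = 1.593 × 10^-22 cm³, so a = 5.421 × 10^-8 cm = 5.421 Å.
Atoms touch along the face diagonal, so √2·a = 4r, so r = 0.3536 × a = 1.92 Å.

1.92 Å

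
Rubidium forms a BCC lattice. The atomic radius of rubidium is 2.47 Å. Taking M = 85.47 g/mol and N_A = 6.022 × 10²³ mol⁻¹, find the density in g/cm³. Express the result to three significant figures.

In a BCC lattice, atoms touch along the body diagonal, so √3·a = 4r, giving a = 5.704 Å = 5.704 × 10^-8 cm.
With Z = 2, ρ = Z·M/(N_A·a³) = 2 × 85.47 / (6.022 × 10²³ × 1.856 × 10^-22) = 1.529 g/cm³.

1.53 g/cm³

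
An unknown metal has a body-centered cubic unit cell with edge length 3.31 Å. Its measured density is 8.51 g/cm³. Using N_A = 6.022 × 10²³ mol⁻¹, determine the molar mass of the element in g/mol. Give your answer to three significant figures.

92.9 g/mol

A BCC cell has Z = 2 atoms; a = 3.310 × 10^-8 cm.
M = ρ·N_A·a³/Z = 8.51 × 6.022 × 10²³ × 3.626 × 10^-23 / 2 = 92.9 g/mol.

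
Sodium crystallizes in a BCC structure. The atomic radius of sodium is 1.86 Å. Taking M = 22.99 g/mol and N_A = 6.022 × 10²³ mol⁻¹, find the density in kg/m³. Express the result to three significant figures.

963 kg/m³

In a BCC lattice, atoms touch along the body diagonal, so √3·a = 4r, giving a = 4.295 Å = 4.295 × 10^-8 cm.
With Z = 2, ρ = Z·M/(N_A·a³) = 2 × 22.99 / (6.022 × 10²³ × 7.926 × 10^-23) = 0.9634 g/cm³ = 963 kg/m³.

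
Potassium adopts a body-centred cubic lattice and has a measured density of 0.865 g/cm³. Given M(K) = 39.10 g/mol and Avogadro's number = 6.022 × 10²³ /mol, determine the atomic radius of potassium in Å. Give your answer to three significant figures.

2.30 Å

For a BCC cell (Z = 2), a³ = Z·M/(N_A·ρ) = 2 × 39.10 / (6.022 × 10²³ × 0.8650) = 1.501 × 10^-22 cm³, so a = 5.315 × 10^-8 cm = 5.315 Å.
Atoms touch along the body diagonal, so √3·a = 4r, so r = 0.4330 × a = 2.30 Å.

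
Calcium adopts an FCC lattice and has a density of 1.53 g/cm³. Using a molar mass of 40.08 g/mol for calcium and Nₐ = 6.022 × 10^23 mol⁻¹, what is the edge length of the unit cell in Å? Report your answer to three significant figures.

With Z = 4 atoms per FCC cell, a³ = Z·M/(N_A·ρ) = 4 × 40.08 / (6.022 × 10²³ × 1.530 g/cm³) = 1.740 × 10^-22 cm³.
a = (1.740 × 10^-22)^(1/3) = 5.583 × 10^-8 cm = 5.58 Å.

5.58 Å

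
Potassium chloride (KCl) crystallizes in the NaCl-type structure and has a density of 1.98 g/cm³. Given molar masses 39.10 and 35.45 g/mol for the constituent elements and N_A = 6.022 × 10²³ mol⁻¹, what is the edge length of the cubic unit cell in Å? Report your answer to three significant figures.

6.30 Å

M(KCl) = 74.55 g/mol; Z = 4 formula units per cell.
a³ = Z·M/(N_A·ρ) = 4 × 74.55 / (6.022 × 10²³ × 1.98) = 2.501 × 10^-22 cm³, so a = 6.300 × 10^-8 cm = 6.30 Å.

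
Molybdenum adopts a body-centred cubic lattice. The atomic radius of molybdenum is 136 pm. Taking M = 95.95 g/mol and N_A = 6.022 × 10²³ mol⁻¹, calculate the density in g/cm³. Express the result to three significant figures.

In a BCC lattice, atoms touch along the body diagonal, so √3·a = 4r, giving a = 314.1 pm = 3.141 × 10^-8 cm.
With Z = 2, ρ = Z·M/(N_A·a³) = 2 × 95.95 / (6.022 × 10²³ × 3.098 × 10^-23) = 10.29 g/cm³.

10.3 g/cm³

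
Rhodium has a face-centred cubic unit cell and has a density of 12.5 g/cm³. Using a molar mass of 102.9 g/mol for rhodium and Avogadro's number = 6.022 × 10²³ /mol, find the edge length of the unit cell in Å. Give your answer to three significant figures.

3.80 Å

With Z = 4 atoms per FCC cell, a³ = Z·M/(N_A·ρ) = 4 × 102.9 / (6.022 × 10²³ × 12.50 g/cm³) = 5.468 × 10^-23 cm³.
a = (5.468 × 10^-23)^(1/3) = 3.796 × 10^-8 cm = 3.80 Å.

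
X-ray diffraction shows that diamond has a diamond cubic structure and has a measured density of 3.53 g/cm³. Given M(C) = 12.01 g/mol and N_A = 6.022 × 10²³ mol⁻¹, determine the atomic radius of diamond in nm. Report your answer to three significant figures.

0.0771 nm

For a diamond cubic cell (Z = 8), a³ = Z·M/(N_A·ρ) = 8 × 12.01 / (6.022 × 10²³ × 3.530) = 4.520 × 10^-23 cm³, so a = 3.562 × 10^-8 cm = 0.3562 nm.
Nearest neighbors lie along the body diagonal with √3·a = 8r, so r = 0.2165 × a = 0.0771 nm.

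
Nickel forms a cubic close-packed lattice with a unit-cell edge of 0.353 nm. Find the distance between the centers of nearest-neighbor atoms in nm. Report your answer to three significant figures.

In an FCC structure, atoms touch along the face diagonal, so √2·a = 4r; the nearest-neighbor distance equals 2r = 0.7071·a.
d = 0.7071 × 0.353 = 0.250 nm.

0.250 nm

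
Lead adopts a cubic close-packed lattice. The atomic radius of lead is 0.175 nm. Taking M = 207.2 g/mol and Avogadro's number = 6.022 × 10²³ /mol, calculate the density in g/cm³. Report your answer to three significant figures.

In an FCC lattice, atoms touch along the face diagonal, so √2·a = 4r, giving a = 0.4950 nm = 4.950 × 10^-8 cm.
With Z = 4, ρ = Z·M/(N_A·a³) = 4 × 207.2 / (6.022 × 10²³ × 1.213 × 10^-22) = 11.35 g/cm³.

11.3 g/cm³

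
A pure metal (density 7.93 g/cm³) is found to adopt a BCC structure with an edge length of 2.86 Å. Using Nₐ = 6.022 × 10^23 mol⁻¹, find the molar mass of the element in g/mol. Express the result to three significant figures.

A BCC cell has Z = 2 atoms; a = 2.860 × 10^-8 cm.
M = ρ·N_A·a³/Z = 7.93 × 6.022 × 10²³ × 2.339 × 10^-23 / 2 = 55.9 g/mol.

55.9 g/mol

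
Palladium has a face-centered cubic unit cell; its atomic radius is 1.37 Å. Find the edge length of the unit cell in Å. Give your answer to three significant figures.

3.87 Å

In an FCC lattice, atoms touch along the face diagonal, so √2·a = 4r.
a = 4r/√2 = 4 × 1.37 / 1.4142 = 3.87 Å.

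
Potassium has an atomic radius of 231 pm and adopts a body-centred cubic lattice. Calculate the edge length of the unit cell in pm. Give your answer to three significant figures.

In a BCC lattice, atoms touch along the body diagonal, so √3·a = 4r.
a = 4r/√3 = 4 × 231 / 1.7321 = 533 pm.

533 pm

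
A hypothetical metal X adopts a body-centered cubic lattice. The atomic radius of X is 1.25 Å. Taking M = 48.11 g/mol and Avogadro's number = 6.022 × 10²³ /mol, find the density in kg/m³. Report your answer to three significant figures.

6640 kg/m³

In a BCC lattice, atoms touch along the body diagonal, so √3·a = 4r, giving a = 2.887 Å = 2.887 × 10^-8 cm.
With Z = 2, ρ = Z·M/(N_A·a³) = 2 × 48.11 / (6.022 × 10²³ × 2.406 × 10^-23) = 6.642 g/cm³ = 6640 kg/m³.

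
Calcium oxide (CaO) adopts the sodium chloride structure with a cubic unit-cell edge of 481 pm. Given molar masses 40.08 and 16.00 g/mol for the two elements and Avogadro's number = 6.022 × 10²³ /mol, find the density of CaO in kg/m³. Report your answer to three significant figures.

The sodium chloride structure contains Z = 4 formula units per cell; M(CaO) = 40.08 + 16.00 = 56.08 g/mol.
a³ = (4.810 × 10^-8 cm)³ = 1.113 × 10^-22 cm³.
ρ = 4 × 56.08 / (6.022 × 10²³ × 1.113 × 10^-22) = 3.347 g/cm³ = 3350 kg/m³.

3350 kg/m³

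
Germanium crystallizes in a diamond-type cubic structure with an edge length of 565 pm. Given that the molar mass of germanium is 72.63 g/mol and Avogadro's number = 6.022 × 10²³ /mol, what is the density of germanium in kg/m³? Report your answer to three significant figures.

A diamond cubic unit cell contains Z = 8 atoms.
Cell volume: a³ = (565 pm)³ = (5.650 × 10^-8 cm)³ = 1.804 × 10^-22 cm³.
ρ = Z·M/(N_A·a³) = 8 × 72.63 / (6.022 × 10²³ × 1.804 × 10^-22) = 5.350 g/cm³ = 5350 kg/m³.

5350 kg/m³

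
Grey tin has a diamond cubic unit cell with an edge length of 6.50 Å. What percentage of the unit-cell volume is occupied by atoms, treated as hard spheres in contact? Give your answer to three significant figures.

In a diamond cubic lattice nearest neighbors lie along the body diagonal with √3·a = 8r, so r = 0.2165a = 1.407 Å.
Packing fraction = Z·(4/3)πr³ / a³ = 8 × (4/3)π × (1.407)³ / (6.50)³ = 0.3401 = 34.0%.

34.0%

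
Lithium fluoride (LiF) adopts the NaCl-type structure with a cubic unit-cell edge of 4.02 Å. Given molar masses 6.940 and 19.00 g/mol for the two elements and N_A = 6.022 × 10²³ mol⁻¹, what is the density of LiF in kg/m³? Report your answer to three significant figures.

2650 kg/m³

The NaCl-type structure contains Z = 4 formula units per cell; M(LiF) = 6.940 + 19.00 = 25.94 g/mol.
a³ = (4.020 × 10^-8 cm)³ = 6.496 × 10^-23 cm³.
ρ = 4 × 25.94 / (6.022 × 10²³ × 6.496 × 10^-23) = 2.652 g/cm³ = 2650 kg/m³.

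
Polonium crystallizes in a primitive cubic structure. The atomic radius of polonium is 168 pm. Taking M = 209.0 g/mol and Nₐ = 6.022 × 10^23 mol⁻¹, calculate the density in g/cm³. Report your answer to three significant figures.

9.15 g/cm³

In a simple cubic lattice, atoms touch along the cell edge, so a = 2r, giving a = 336.0 pm = 3.360 × 10^-8 cm.
With Z = 1, ρ = Z·M/(N_A·a³) = 1 × 209.0 / (6.022 × 10²³ × 3.793 × 10^-23) = 9.149 g/cm³.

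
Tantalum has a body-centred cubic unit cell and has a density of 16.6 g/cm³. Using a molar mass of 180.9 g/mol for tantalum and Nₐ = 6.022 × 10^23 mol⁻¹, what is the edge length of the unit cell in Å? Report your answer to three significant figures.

3.31 Å

With Z = 2 atoms per BCC cell, a³ = Z·M/(N_A·ρ) = 2 × 180.9 / (6.022 × 10²³ × 16.60 g/cm³) = 3.619 × 10^-23 cm³.
a = (3.619 × 10^-23)^(1/3) = 3.308 × 10^-8 cm = 3.31 Å.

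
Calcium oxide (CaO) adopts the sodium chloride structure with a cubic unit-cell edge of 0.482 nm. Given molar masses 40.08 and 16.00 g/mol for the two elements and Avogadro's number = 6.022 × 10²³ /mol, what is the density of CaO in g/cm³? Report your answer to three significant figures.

3.33 g/cm³

The sodium chloride structure contains Z = 4 formula units per cell; M(CaO) = 40.08 + 16.00 = 56.08 g/mol.
a³ = (4.820 × 10^-8 cm)³ = 1.120 × 10^-22 cm³.
ρ = 4 × 56.08 / (6.022 × 10²³ × 1.120 × 10^-22) = 3.326 g/cm³.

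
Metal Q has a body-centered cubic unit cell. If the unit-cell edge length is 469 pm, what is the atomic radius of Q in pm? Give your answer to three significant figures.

203 pm

In a BCC lattice, atoms touch along the body diagonal, so √3·a = 4r.
r = √3·a/4 = 1.7321 × 469 / 4 = 203 pm.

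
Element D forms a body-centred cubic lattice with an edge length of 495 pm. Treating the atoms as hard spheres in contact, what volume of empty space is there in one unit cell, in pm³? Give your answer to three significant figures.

3.88 × 10^7 pm³

In a BCC lattice atoms touch along the body diagonal, so √3·a = 4r, so r = 0.4330a = 214.3 pm.
V_cell = a³ = 1.213 × 10^8 pm³; V_atoms = 2 × (4/3)πr³ = 8.250 × 10^7 pm³.
Empty space = 1.213 × 10^8 − 8.250 × 10^7 = 3.88 × 10^7 pm³.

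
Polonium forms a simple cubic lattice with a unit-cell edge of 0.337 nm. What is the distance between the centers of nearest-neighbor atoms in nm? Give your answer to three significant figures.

In a simple cubic structure, atoms touch along the cell edge, so a = 2r; the nearest-neighbor distance equals 2r = 1.000·a.
d = 1.000 × 0.337 = 0.337 nm.

0.337 nm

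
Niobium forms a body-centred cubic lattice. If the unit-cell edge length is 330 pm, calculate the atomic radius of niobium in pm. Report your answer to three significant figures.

In a BCC lattice, atoms touch along the body diagonal, so √3·a = 4r.
r = √3·a/4 = 1.7321 × 330 / 4 = 143 pm.

143 pm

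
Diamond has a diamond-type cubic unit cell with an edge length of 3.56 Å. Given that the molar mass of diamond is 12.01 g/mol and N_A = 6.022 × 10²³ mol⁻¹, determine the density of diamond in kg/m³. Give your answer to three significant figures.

A diamond cubic unit cell contains Z = 8 atoms.
Cell volume: a³ = (3.56 Å)³ = (3.560 × 10^-8 cm)³ = 4.512 × 10^-23 cm³.
ρ = Z·M/(N_A·a³) = 8 × 12.01 / (6.022 × 10²³ × 4.512 × 10^-23) = 3.536 g/cm³ = 3540 kg/m³.

3540 kg/m³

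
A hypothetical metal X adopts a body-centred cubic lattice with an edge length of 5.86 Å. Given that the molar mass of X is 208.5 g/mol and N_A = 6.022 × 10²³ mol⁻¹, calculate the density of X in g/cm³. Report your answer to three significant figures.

A BCC unit cell contains Z = 2 atoms.
Cell volume: a³ = (5.86 Å)³ = (5.860 × 10^-8 cm)³ = 2.012 × 10^-22 cm³.
ρ = Z·M/(N_A·a³) = 2 × 208.5 / (6.022 × 10²³ × 2.012 × 10^-22) = 3.441 g/cm³.

3.44 g/cm³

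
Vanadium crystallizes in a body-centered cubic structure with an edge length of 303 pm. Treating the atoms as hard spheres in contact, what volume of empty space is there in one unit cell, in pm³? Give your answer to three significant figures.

In a BCC lattice atoms touch along the body diagonal, so √3·a = 4r, so r = 0.4330a = 131.2 pm.
V_cell = a³ = 2.782 × 10^7 pm³; V_atoms = 2 × (4/3)πr³ = 1.892 × 10^7 pm³.
Empty space = 2.782 × 10^7 − 1.892 × 10^7 = 8.90 × 10^6 pm³.

8.90 × 10^6 pm³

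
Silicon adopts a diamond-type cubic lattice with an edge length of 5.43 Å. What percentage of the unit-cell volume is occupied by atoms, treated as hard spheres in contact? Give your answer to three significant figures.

34.0%

In a diamond cubic lattice nearest neighbors lie along the body diagonal with √3·a = 8r, so r = 0.2165a = 1.176 Å.
Packing fraction = Z·(4/3)πr³ / a³ = 8 × (4/3)π × (1.176)³ / (5.43)³ = 0.3401 = 34.0%.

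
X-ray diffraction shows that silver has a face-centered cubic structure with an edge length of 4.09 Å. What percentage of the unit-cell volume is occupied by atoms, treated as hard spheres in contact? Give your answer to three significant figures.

In an FCC lattice atoms touch along the face diagonal, so √2·a = 4r, so r = 0.3536a = 1.446 Å.
Packing fraction = Z·(4/3)πr³ / a³ = 4 × (4/3)π × (1.446)³ / (4.09)³ = 0.7405 = 74.0%.

74.0%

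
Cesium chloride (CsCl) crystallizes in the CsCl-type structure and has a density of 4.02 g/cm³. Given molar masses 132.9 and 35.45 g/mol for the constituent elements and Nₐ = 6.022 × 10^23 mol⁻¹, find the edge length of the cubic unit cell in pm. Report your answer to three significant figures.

411 pm

M(CsCl) = 168.35 g/mol; Z = 1 formula unit per cell.
a³ = Z·M/(N_A·ρ) = 1 × 168.35 / (6.022 × 10²³ × 4.02) = 6.954 × 10^-23 cm³, so a = 4.112 × 10^-8 cm = 411 pm.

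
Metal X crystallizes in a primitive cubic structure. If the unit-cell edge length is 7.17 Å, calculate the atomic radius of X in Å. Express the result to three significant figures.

In a simple cubic lattice, atoms touch along the cell edge, so a = 2r.
r = a/2 = 7.17/2 = 3.59 Å.

3.59 Å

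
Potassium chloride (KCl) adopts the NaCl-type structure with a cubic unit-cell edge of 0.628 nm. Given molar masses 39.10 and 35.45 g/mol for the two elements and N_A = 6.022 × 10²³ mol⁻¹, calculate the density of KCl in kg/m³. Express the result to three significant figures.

The NaCl-type structure contains Z = 4 formula units per cell; M(KCl) = 39.10 + 35.45 = 74.55 g/mol.
a³ = (6.280 × 10^-8 cm)³ = 2.477 × 10^-22 cm³.
ρ = 4 × 74.55 / (6.022 × 10²³ × 2.477 × 10^-22) = 1.999 g/cm³ = 2000 kg/m³.

2000 kg/m³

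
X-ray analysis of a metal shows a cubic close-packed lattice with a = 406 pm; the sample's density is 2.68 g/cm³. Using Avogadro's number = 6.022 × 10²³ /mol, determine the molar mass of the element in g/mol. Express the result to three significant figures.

27.0 g/mol

An FCC cell has Z = 4 atoms; a = 4.060 × 10^-8 cm.
M = ρ·N_A·a³/Z = 2.68 × 6.022 × 10²³ × 6.692 × 10^-23 / 4 = 27.0 g/mol.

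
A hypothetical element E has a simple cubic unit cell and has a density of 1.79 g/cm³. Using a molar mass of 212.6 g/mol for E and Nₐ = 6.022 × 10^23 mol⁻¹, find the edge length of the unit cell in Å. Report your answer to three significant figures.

5.82 Å

With Z = 1 atom per simple cubic cell, a³ = Z·M/(N_A·ρ) = 1 × 212.6 / (6.022 × 10²³ × 1.790 g/cm³) = 1.972 × 10^-22 cm³.
a = (1.972 × 10^-22)^(1/3) = 5.821 × 10^-8 cm = 5.82 Å.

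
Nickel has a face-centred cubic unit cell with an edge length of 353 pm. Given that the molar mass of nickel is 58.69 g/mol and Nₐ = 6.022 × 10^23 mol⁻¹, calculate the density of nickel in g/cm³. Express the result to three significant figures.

8.86 g/cm³

An FCC unit cell contains Z = 4 atoms.
Cell volume: a³ = (353 pm)³ = (3.530 × 10^-8 cm)³ = 4.399 × 10^-23 cm³.
ρ = Z·M/(N_A·a³) = 4 × 58.69 / (6.022 × 10²³ × 4.399 × 10^-23) = 8.863 g/cm³.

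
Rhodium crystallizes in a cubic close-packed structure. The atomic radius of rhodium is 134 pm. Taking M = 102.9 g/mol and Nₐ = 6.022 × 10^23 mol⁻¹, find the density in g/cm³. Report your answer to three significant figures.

In an FCC lattice, atoms touch along the face diagonal, so √2·a = 4r, giving a = 379.0 pm = 3.790 × 10^-8 cm.
With Z = 4, ρ = Z·M/(N_A·a³) = 4 × 102.9 / (6.022 × 10²³ × 5.444 × 10^-23) = 12.55 g/cm³.

12.6 g/cm³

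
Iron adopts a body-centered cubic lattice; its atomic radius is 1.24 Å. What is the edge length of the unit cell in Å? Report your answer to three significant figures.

2.86 Å

In a BCC lattice, atoms touch along the body diagonal, so √3·a = 4r.
a = 4r/√3 = 4 × 1.24 / 1.7321 = 2.86 Å.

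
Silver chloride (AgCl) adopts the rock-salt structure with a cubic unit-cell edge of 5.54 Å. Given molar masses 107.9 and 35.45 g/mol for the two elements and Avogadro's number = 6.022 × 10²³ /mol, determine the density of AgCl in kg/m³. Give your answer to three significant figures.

The rock-salt structure contains Z = 4 formula units per cell; M(AgCl) = 107.9 + 35.45 = 143.35 g/mol.
a³ = (5.540 × 10^-8 cm)³ = 1.700 × 10^-22 cm³.
ρ = 4 × 143.35 / (6.022 × 10²³ × 1.700 × 10^-22) = 5.600 g/cm³ = 5600 kg/m³.

5600 kg/m³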